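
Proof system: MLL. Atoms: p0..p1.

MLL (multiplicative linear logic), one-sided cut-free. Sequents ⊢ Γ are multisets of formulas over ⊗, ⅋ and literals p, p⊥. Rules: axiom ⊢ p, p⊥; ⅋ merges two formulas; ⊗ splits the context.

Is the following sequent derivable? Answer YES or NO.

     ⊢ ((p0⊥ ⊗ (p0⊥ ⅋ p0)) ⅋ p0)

Derivation trace:
[⅋]  ⊢ ((p0⊥ ⊗ (p0⊥ ⅋ p0)) ⅋ p0)
  [⊗]  ⊢ p0, (p0⊥ ⊗ (p0⊥ ⅋ p0))
    [Ax]  ⊢ p0, p0⊥
    [⅋]  ⊢ (p0⊥ ⅋ p0)
      [Ax]  ⊢ p0, p0⊥

Result: YES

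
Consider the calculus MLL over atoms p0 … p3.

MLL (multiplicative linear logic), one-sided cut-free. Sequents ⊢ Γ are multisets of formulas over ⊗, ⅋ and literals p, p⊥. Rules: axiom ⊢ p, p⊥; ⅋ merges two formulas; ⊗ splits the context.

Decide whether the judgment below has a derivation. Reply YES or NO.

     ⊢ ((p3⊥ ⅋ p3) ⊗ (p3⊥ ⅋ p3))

Proof tree:
[⊗]  ⊢ ((p3⊥ ⅋ p3) ⊗ (p3⊥ ⅋ p3))
  [⅋]  ⊢ (p3⊥ ⅋ p3)
    [Ax]  ⊢ p3, p3⊥
  [⅋]  ⊢ (p3⊥ ⅋ p3)
    [Ax]  ⊢ p3, p3⊥

Result: YES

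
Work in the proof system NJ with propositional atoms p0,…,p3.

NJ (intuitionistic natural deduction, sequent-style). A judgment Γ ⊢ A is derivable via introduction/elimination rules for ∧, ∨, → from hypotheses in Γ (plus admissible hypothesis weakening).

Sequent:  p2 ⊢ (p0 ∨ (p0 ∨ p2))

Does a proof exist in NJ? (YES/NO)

Derivation trace:
[∨I₂] p2 ⊢ (p0 ∨ (p0 ∨ p2))
  [∨I₂] p2 ⊢ (p0 ∨ p2)
    [Ax] p2 ⊢ p2

Result: YES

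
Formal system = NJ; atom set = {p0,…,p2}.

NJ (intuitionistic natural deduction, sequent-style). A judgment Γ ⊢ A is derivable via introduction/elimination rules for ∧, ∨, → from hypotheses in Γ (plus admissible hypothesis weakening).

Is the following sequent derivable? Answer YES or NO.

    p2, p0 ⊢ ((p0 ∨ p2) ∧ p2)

Derivation (root first):
[∧I] p2, p0 ⊢ ((p0 ∨ p2) ∧ p2)
  [∨I₁] p0 ⊢ (p0 ∨ p2)
    [Ax] p0 ⊢ p0
  [Ax] p2 ⊢ p2

Result: YES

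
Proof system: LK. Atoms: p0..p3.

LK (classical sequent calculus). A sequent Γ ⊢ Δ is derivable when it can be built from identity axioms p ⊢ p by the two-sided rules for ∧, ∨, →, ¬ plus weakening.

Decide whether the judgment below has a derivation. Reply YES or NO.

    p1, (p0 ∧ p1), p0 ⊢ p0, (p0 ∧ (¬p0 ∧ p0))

Proof tree:
[∧R] p1, (p0 ∧ p1), p0 ⊢ p0, (p0 ∧ (¬p0 ∧ p0))
  [WL] p0, p1 ⊢ p0
    [Ax] p0 ⊢ p0
  [∧L] (p0 ∧ p1) ⊢ p0, (¬p0 ∧ p0)
    [∧R] p1, p0 ⊢ p0, (¬p0 ∧ p0)
      [¬R]  ⊢ p0, ¬p0
        [Ax] p0 ⊢ p0
      [WL] p0, p1 ⊢ p0
        [Ax] p0 ⊢ p0

Result: YES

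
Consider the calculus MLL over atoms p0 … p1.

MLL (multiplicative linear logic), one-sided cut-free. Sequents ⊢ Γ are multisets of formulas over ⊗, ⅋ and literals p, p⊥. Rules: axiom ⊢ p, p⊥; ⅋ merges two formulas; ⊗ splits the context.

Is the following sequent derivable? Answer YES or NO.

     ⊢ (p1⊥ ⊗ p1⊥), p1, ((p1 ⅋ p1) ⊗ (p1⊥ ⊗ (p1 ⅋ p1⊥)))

Proof tree:
[⊗]  ⊢ (p1⊥ ⊗ p1⊥), p1, ((p1 ⅋ p1) ⊗ (p1⊥ ⊗ (p1 ⅋ p1⊥)))
  [⅋]  ⊢ (p1⊥ ⊗ p1⊥), (p1 ⅋ p1)
    [⊗]  ⊢ p1, p1, (p1⊥ ⊗ p1⊥)
      [Ax]  ⊢ p1, p1⊥
      [Ax]  ⊢ p1, p1⊥
  [⊗]  ⊢ p1, (p1⊥ ⊗ (p1 ⅋ p1⊥))
    [Ax]  ⊢ p1, p1⊥
    [⅋]  ⊢ (p1 ⅋ p1⊥)
      [Ax]  ⊢ p1, p1⊥

Result: YES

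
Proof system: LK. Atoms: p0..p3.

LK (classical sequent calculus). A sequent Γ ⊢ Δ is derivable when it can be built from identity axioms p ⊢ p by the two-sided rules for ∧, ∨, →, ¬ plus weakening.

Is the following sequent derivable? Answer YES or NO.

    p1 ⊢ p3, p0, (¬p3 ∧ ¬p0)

Derivation (root first):
[∧R] p1 ⊢ p3, p0, (¬p3 ∧ ¬p0)
  [WL] p1 ⊢ p3, ¬p3
    [¬R]  ⊢ p3, ¬p3
      [Ax] p3 ⊢ p3
  [¬R]  ⊢ p0, ¬p0
    [Ax] p0 ⊢ p0

Result: YES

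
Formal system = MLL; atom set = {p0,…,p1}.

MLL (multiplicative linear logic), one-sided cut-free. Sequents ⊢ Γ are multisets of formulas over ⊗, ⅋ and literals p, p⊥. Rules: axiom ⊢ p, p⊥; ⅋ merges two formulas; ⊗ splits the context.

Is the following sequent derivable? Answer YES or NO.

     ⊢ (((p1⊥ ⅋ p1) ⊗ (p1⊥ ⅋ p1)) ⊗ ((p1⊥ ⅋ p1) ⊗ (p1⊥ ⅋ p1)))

Derivation trace:
[⊗]  ⊢ (((p1⊥ ⅋ p1) ⊗ (p1⊥ ⅋ p1)) ⊗ ((p1⊥ ⅋ p1) ⊗ (p1⊥ ⅋ p1)))
  [⊗]  ⊢ ((p1⊥ ⅋ p1) ⊗ (p1⊥ ⅋ p1))
    [⅋]  ⊢ (p1⊥ ⅋ p1)
      [Ax]  ⊢ p1, p1⊥
    [⅋]  ⊢ (p1⊥ ⅋ p1)
      [Ax]  ⊢ p1, p1⊥
  [⊗]  ⊢ ((p1⊥ ⅋ p1) ⊗ (p1⊥ ⅋ p1))
    [⅋]  ⊢ (p1⊥ ⅋ p1)
      [Ax]  ⊢ p1, p1⊥
    [⅋]  ⊢ (p1⊥ ⅋ p1)
      [Ax]  ⊢ p1, p1⊥

Result: YES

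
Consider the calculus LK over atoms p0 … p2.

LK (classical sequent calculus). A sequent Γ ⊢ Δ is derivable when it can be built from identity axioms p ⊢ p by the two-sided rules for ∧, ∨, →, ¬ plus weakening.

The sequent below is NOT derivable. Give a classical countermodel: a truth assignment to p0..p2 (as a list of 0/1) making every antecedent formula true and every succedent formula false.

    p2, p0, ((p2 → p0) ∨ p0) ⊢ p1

Search for a countermodel by truth-table:
  v=000: Γ:[p2=F, p0=F, ((p2 → p0) ∨ p0)=T] Δ:[p1=F] refutes=False
  v=001: Γ:[p2=T, p0=F, ((p2 → p0) ∨ p0)=F] Δ:[p1=F] refutes=False
  v=010: Γ:[p2=F, p0=F, ((p2 → p0) ∨ p0)=T] Δ:[p1=T] refutes=False
  v=011: Γ:[p2=T, p0=F, ((p2 → p0) ∨ p0)=F] Δ:[p1=T] refutes=False
  v=100: Γ:[p2=F, p0=T, ((p2 → p0) ∨ p0)=T] Δ:[p1=F] refutes=False
  v=101: Γ:[p2=T, p0=T, ((p2 → p0) ∨ p0)=T] Δ:[p1=F] refutes=True  ← countermodel

Result: [1, 0, 1]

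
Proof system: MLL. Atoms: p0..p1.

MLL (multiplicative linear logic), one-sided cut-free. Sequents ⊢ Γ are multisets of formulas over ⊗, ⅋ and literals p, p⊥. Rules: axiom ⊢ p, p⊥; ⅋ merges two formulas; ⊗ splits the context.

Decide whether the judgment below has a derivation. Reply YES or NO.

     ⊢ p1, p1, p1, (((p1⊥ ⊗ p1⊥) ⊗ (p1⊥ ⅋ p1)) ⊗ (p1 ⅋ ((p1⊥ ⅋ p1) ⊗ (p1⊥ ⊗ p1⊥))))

Derivation (root first):
[⊗]  ⊢ p1, p1, p1, (((p1⊥ ⊗ p1⊥) ⊗ (p1⊥ ⅋ p1)) ⊗ (p1 ⅋ ((p1⊥ ⅋ p1) ⊗ (p1⊥ ⊗ p1⊥))))
  [⊗]  ⊢ p1, p1, ((p1⊥ ⊗ p1⊥) ⊗ (p1⊥ ⅋ p1))
    [⊗]  ⊢ p1, p1, (p1⊥ ⊗ p1⊥)
      [Ax]  ⊢ p1, p1⊥
      [Ax]  ⊢ p1, p1⊥
    [⅋]  ⊢ (p1⊥ ⅋ p1)
      [Ax]  ⊢ p1, p1⊥
  [⅋]  ⊢ p1, (p1 ⅋ ((p1⊥ ⅋ p1) ⊗ (p1⊥ ⊗ p1⊥)))
    [⊗]  ⊢ p1, p1, ((p1⊥ ⅋ p1) ⊗ (p1⊥ ⊗ p1⊥))
      [⅋]  ⊢ (p1⊥ ⅋ p1)
        [Ax]  ⊢ p1, p1⊥
      [⊗]  ⊢ p1, p1, (p1⊥ ⊗ p1⊥)
        [Ax]  ⊢ p1, p1⊥
        [Ax]  ⊢ p1, p1⊥

Result: YES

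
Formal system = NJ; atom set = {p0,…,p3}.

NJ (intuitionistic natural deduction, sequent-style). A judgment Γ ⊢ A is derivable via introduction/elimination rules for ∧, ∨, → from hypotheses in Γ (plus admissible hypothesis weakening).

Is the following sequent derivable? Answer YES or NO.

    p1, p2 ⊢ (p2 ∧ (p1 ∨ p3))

Derivation trace:
[∧I] p1, p2 ⊢ (p2 ∧ (p1 ∨ p3))
  [Ax] p2 ⊢ p2
  [∨I₁] p1 ⊢ (p1 ∨ p3)
    [Ax] p1 ⊢ p1

Result: YES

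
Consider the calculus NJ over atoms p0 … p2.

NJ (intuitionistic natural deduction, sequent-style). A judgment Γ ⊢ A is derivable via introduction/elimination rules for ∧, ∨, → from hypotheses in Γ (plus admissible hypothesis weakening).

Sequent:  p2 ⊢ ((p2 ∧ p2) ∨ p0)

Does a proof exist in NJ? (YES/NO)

Derivation (root first):
[∨I₁] p2 ⊢ ((p2 ∧ p2) ∨ p0)
  [∧I] p2 ⊢ (p2 ∧ p2)
    [Ax] p2 ⊢ p2
    [Ax] p2 ⊢ p2

Result: YES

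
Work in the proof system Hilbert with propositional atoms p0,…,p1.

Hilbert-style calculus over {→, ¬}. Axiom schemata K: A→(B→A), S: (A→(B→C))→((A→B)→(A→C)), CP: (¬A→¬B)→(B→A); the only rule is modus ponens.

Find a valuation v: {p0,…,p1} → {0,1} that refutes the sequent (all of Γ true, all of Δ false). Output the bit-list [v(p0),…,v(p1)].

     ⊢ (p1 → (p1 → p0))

Enumerate valuations to refute Γ ⊢ Δ:
  v=00: Γ:[] Δ:[(p1 → (p1 → p0))=T] refutes=False
  v=01: Γ:[] Δ:[(p1 → (p1 → p0))=F] refutes=True  ← countermodel

Result: [0, 1]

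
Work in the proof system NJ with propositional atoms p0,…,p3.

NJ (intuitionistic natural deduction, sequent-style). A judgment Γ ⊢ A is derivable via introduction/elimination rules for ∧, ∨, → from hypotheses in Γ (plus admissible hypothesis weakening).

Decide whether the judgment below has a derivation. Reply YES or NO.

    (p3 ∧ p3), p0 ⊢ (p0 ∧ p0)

Proof tree:
[∧I] (p3 ∧ p3), p0 ⊢ (p0 ∧ p0)
  [Ax] p0 ⊢ p0
  [Wk] p0, (p3 ∧ p3) ⊢ p0
    [Ax] p0 ⊢ p0

Result: YES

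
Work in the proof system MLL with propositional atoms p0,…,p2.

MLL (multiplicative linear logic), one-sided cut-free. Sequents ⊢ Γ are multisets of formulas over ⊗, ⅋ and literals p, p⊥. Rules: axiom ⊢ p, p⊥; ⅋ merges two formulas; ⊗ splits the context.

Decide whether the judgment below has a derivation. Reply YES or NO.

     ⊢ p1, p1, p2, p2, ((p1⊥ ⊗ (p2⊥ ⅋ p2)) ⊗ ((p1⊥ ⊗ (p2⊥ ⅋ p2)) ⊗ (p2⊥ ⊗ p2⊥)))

Proof tree:
[⊗]  ⊢ p1, p1, p2, p2, ((p1⊥ ⊗ (p2⊥ ⅋ p2)) ⊗ ((p1⊥ ⊗ (p2⊥ ⅋ p2)) ⊗ (p2⊥ ⊗ p2⊥)))
  [⊗]  ⊢ p1, (p1⊥ ⊗ (p2⊥ ⅋ p2))
    [Ax]  ⊢ p1, p1⊥
    [⅋]  ⊢ (p2⊥ ⅋ p2)
      [Ax]  ⊢ p2, p2⊥
  [⊗]  ⊢ p1, p2, p2, ((p1⊥ ⊗ (p2⊥ ⅋ p2)) ⊗ (p2⊥ ⊗ p2⊥))
    [⊗]  ⊢ p1, (p1⊥ ⊗ (p2⊥ ⅋ p2))
      [Ax]  ⊢ p1, p1⊥
      [⅋]  ⊢ (p2⊥ ⅋ p2)
        [Ax]  ⊢ p2, p2⊥
    [⊗]  ⊢ p2, p2, (p2⊥ ⊗ p2⊥)
      [Ax]  ⊢ p2, p2⊥
      [Ax]  ⊢ p2, p2⊥

Result: YES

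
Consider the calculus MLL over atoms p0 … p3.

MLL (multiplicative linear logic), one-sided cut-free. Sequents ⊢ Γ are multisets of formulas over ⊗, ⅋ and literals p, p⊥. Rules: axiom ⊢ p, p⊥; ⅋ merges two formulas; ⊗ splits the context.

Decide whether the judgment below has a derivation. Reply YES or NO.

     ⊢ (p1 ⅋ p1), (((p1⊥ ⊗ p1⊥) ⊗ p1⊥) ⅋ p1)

Proof tree:
[⅋]  ⊢ (p1 ⅋ p1), (((p1⊥ ⊗ p1⊥) ⊗ p1⊥) ⅋ p1)
  [⅋]  ⊢ p1, ((p1⊥ ⊗ p1⊥) ⊗ p1⊥), (p1 ⅋ p1)
    [⊗]  ⊢ p1, p1, p1, ((p1⊥ ⊗ p1⊥) ⊗ p1⊥)
      [⊗]  ⊢ p1, p1, (p1⊥ ⊗ p1⊥)
        [Ax]  ⊢ p1, p1⊥
        [Ax]  ⊢ p1, p1⊥
      [Ax]  ⊢ p1, p1⊥

Result: YES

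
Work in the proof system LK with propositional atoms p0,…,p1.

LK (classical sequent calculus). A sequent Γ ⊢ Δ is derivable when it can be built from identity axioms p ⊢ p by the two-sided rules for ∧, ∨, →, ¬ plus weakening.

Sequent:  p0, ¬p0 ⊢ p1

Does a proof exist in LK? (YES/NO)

Derivation (root first):
[WR] p0, ¬p0 ⊢ p1
  [¬L] p0, ¬p0 ⊢ 
    [Ax] p0 ⊢ p0

Result: YES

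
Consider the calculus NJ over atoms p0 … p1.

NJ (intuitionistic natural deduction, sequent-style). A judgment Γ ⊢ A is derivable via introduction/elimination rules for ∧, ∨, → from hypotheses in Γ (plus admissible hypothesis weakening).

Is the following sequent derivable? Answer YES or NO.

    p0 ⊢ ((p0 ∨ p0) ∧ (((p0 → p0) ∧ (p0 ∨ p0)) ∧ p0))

Derivation (root first):
[∧I] p0 ⊢ ((p0 ∨ p0) ∧ (((p0 → p0) ∧ (p0 ∨ p0)) ∧ p0))
  [∨I₁] p0 ⊢ (p0 ∨ p0)
    [Ax] p0 ⊢ p0
  [∧I] p0 ⊢ (((p0 → p0) ∧ (p0 ∨ p0)) ∧ p0)
    [∧I] p0 ⊢ ((p0 → p0) ∧ (p0 ∨ p0))
      [→I]  ⊢ (p0 → p0)
        [Ax] p0 ⊢ p0
      [∨I₁] p0 ⊢ (p0 ∨ p0)
        [Ax] p0 ⊢ p0
    [Ax] p0 ⊢ p0

Result: YES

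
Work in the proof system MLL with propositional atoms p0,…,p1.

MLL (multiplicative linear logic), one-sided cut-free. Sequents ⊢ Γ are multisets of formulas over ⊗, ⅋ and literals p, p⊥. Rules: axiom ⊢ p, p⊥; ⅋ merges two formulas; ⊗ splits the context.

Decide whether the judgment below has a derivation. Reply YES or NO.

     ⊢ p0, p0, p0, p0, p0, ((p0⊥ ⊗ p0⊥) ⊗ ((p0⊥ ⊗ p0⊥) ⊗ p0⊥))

Derivation (root first):
[⊗]  ⊢ p0, p0, p0, p0, p0, ((p0⊥ ⊗ p0⊥) ⊗ ((p0⊥ ⊗ p0⊥) ⊗ p0⊥))
  [⊗]  ⊢ p0, p0, (p0⊥ ⊗ p0⊥)
    [Ax]  ⊢ p0, p0⊥
    [Ax]  ⊢ p0, p0⊥
  [⊗]  ⊢ p0, p0, p0, ((p0⊥ ⊗ p0⊥) ⊗ p0⊥)
    [⊗]  ⊢ p0, p0, (p0⊥ ⊗ p0⊥)
      [Ax]  ⊢ p0, p0⊥
      [Ax]  ⊢ p0, p0⊥
    [Ax]  ⊢ p0, p0⊥

Result: YES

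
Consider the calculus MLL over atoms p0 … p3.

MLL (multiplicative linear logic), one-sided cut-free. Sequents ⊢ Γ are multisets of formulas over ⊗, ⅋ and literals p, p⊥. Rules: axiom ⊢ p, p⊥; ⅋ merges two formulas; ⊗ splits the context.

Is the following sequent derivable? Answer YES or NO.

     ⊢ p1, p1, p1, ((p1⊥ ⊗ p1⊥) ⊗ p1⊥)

Proof tree:
[⊗]  ⊢ p1, p1, p1, ((p1⊥ ⊗ p1⊥) ⊗ p1⊥)
  [⊗]  ⊢ p1, p1, (p1⊥ ⊗ p1⊥)
    [Ax]  ⊢ p1, p1⊥
    [Ax]  ⊢ p1, p1⊥
  [Ax]  ⊢ p1, p1⊥

Result: YES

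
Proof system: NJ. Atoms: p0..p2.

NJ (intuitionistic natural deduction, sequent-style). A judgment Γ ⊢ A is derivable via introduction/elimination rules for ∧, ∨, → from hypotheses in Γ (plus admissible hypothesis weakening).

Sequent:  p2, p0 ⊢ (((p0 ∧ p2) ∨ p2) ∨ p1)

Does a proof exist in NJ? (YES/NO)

Derivation trace:
[∨I₁] p2, p0 ⊢ (((p0 ∧ p2) ∨ p2) ∨ p1)
  [∨I₁] p2, p0 ⊢ ((p0 ∧ p2) ∨ p2)
    [∧I] p2, p0 ⊢ (p0 ∧ p2)
      [Ax] p0 ⊢ p0
      [Ax] p2 ⊢ p2

Result: YES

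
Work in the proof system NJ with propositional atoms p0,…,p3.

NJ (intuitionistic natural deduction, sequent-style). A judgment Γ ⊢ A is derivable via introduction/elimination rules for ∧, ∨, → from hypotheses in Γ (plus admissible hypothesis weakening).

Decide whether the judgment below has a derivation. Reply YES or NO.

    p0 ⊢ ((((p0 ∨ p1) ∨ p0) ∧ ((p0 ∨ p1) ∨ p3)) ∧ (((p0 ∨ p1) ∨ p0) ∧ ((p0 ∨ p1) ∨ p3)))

Derivation (root first):
[∧I] p0 ⊢ ((((p0 ∨ p1) ∨ p0) ∧ ((p0 ∨ p1) ∨ p3)) ∧ (((p0 ∨ p1) ∨ p0) ∧ ((p0 ∨ p1) ∨ p3)))
  [∧I] p0 ⊢ (((p0 ∨ p1) ∨ p0) ∧ ((p0 ∨ p1) ∨ p3))
    [∨I₁] p0 ⊢ ((p0 ∨ p1) ∨ p0)
      [∨I₁] p0 ⊢ (p0 ∨ p1)
        [Ax] p0 ⊢ p0
    [∨I₁] p0 ⊢ ((p0 ∨ p1) ∨ p3)
      [∨I₁] p0 ⊢ (p0 ∨ p1)
        [Ax] p0 ⊢ p0
  [∧I] p0 ⊢ (((p0 ∨ p1) ∨ p0) ∧ ((p0 ∨ p1) ∨ p3))
    [∨I₁] p0 ⊢ ((p0 ∨ p1) ∨ p0)
      [∨I₁] p0 ⊢ (p0 ∨ p1)
        [Ax] p0 ⊢ p0
    [∨I₁] p0 ⊢ ((p0 ∨ p1) ∨ p3)
      [∨I₁] p0 ⊢ (p0 ∨ p1)
        [Ax] p0 ⊢ p0

Result: YES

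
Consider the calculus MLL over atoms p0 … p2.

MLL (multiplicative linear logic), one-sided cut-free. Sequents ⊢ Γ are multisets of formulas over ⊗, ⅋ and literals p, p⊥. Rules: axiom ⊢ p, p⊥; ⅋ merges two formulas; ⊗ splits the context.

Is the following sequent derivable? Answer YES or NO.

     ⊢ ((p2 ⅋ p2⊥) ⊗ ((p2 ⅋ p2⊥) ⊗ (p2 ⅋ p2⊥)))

Derivation trace:
[⊗]  ⊢ ((p2 ⅋ p2⊥) ⊗ ((p2 ⅋ p2⊥) ⊗ (p2 ⅋ p2⊥)))
  [⅋]  ⊢ (p2 ⅋ p2⊥)
    [Ax]  ⊢ p2, p2⊥
  [⊗]  ⊢ ((p2 ⅋ p2⊥) ⊗ (p2 ⅋ p2⊥))
    [⅋]  ⊢ (p2 ⅋ p2⊥)
      [Ax]  ⊢ p2, p2⊥
    [⅋]  ⊢ (p2 ⅋ p2⊥)
      [Ax]  ⊢ p2, p2⊥

Result: YES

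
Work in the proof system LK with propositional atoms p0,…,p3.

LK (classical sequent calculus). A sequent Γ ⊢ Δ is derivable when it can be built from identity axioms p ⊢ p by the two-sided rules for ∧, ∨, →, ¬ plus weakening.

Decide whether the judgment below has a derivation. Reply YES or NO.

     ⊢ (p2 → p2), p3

Proof tree:
[WR]  ⊢ (p2 → p2), p3
  [→R]  ⊢ (p2 → p2)
    [Ax] p2 ⊢ p2

Result: YES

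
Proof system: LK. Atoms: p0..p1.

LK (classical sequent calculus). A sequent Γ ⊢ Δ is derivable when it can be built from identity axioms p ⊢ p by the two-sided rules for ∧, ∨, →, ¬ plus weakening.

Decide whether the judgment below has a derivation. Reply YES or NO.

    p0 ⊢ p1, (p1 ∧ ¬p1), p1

Truth-table refutation:
  v=00: Γ:[p0=F] Δ:[p1=F, (p1 ∧ ¬p1)=F, p1=F] refutes=False
  v=01: Γ:[p0=F] Δ:[p1=T, (p1 ∧ ¬p1)=F, p1=T] refutes=False
  v=10: Γ:[p0=T] Δ:[p1=F, (p1 ∧ ¬p1)=F, p1=F] refutes=True  ← countermodel

Result: NO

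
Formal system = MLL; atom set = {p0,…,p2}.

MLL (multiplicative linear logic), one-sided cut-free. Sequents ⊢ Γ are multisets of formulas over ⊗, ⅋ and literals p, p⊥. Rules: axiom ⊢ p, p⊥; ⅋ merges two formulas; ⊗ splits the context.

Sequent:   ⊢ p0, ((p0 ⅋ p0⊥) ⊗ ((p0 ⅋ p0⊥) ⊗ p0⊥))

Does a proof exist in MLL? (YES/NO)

Derivation trace:
[⊗]  ⊢ p0, ((p0 ⅋ p0⊥) ⊗ ((p0 ⅋ p0⊥) ⊗ p0⊥))
  [⅋]  ⊢ (p0 ⅋ p0⊥)
    [Ax]  ⊢ p0, p0⊥
  [⊗]  ⊢ p0, ((p0 ⅋ p0⊥) ⊗ p0⊥)
    [⅋]  ⊢ (p0 ⅋ p0⊥)
      [Ax]  ⊢ p0, p0⊥
    [Ax]  ⊢ p0, p0⊥

Result: YES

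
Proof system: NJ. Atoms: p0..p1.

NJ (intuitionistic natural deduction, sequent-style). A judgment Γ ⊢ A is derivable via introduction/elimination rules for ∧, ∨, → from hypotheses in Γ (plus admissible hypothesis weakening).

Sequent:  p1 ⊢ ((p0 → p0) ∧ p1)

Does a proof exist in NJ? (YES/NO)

Proof tree:
[∧I] p1 ⊢ ((p0 → p0) ∧ p1)
  [→I]  ⊢ (p0 → p0)
    [Ax] p0 ⊢ p0
  [Ax] p1 ⊢ p1

Result: YES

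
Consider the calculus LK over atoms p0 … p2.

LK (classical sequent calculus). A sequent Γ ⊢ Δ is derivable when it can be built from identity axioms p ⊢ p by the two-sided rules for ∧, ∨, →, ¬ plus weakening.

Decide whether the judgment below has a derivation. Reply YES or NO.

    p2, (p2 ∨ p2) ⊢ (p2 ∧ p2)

Proof tree:
[∧R] p2, (p2 ∨ p2) ⊢ (p2 ∧ p2)
  [Ax] p2 ⊢ p2
  [∨L] (p2 ∨ p2) ⊢ p2
    [WR] p2 ⊢ p2, p2
      [Ax] p2 ⊢ p2
    [Ax] p2 ⊢ p2

Result: YES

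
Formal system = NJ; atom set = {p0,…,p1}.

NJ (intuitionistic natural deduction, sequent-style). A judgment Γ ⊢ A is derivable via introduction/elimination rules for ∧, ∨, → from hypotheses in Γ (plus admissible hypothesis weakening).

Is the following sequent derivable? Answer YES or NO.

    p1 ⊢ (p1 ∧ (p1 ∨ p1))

Derivation (root first):
[∧I] p1 ⊢ (p1 ∧ (p1 ∨ p1))
  [Ax] p1 ⊢ p1
  [∨I₂] p1 ⊢ (p1 ∨ p1)
    [Ax] p1 ⊢ p1

Result: YES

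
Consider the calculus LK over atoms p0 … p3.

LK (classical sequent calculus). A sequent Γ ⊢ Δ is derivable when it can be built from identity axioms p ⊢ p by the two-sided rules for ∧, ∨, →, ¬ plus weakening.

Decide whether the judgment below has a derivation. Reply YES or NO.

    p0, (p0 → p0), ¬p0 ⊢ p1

Proof tree:
[¬L] p0, (p0 → p0), ¬p0 ⊢ p1
  [→L] p0, (p0 → p0) ⊢ p1, p0
    [Ax] p0 ⊢ p0
    [WR] p0 ⊢ p0, p1
      [Ax] p0 ⊢ p0

Result: YES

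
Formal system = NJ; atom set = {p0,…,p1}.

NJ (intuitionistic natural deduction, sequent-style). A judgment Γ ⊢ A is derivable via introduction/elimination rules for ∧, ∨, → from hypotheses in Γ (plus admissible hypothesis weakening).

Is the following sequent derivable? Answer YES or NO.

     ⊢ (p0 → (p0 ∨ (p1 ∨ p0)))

Derivation (root first):
[→I]  ⊢ (p0 → (p0 ∨ (p1 ∨ p0)))
  [∨I₂] p0 ⊢ (p0 ∨ (p1 ∨ p0))
    [∨I₂] p0 ⊢ (p1 ∨ p0)
      [Ax] p0 ⊢ p0

Result: YES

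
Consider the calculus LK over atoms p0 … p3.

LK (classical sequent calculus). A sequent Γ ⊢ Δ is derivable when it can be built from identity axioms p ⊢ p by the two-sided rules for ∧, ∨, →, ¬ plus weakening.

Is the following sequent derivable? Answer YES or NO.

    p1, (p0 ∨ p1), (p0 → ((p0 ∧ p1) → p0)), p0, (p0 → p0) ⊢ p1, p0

Derivation (root first):
[→L] p1, (p0 ∨ p1), (p0 → ((p0 ∧ p1) → p0)), p0, (p0 → p0) ⊢ p1, p0
  [→L] p1, (p0 ∨ p1), p0, (p0 → ((p0 ∧ p1) → p0)) ⊢ p1, p0
    [∨L] (p0 ∨ p1) ⊢ p1, p0
      [Ax] p0 ⊢ p0
      [Ax] p1 ⊢ p1
    [→L] p1, p0, ((p0 ∧ p1) → p0) ⊢ p0
      [∧R] p1, p0 ⊢ (p0 ∧ p1)
        [Ax] p0 ⊢ p0
        [Ax] p1 ⊢ p1
      [Ax] p0 ⊢ p0
  [Ax] p0 ⊢ p0

Result: YES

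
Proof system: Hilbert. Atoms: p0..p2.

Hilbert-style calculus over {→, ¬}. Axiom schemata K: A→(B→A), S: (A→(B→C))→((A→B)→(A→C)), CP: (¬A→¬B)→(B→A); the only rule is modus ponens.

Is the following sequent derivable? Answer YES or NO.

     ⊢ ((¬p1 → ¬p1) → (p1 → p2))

Search for a countermodel by truth-table:
  v=000: Γ:[] Δ:[((¬p1 → ¬p1) → (p1 → p2))=T] refutes=False
  v=001: Γ:[] Δ:[((¬p1 → ¬p1) → (p1 → p2))=T] refutes=False
  v=010: Γ:[] Δ:[((¬p1 → ¬p1) → (p1 → p2))=F] refutes=True  ← countermodel

Result: NO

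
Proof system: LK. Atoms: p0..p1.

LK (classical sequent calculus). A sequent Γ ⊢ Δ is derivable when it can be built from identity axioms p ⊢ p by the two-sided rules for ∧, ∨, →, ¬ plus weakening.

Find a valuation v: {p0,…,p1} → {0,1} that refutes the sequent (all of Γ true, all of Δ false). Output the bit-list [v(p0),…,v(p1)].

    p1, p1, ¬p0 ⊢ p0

Truth-table refutation:
  v=00: Γ:[p1=F, p1=F, ¬p0=T] Δ:[p0=F] refutes=False
  v=01: Γ:[p1=T, p1=T, ¬p0=T] Δ:[p0=F] refutes=True  ← countermodel

Result: [0, 1]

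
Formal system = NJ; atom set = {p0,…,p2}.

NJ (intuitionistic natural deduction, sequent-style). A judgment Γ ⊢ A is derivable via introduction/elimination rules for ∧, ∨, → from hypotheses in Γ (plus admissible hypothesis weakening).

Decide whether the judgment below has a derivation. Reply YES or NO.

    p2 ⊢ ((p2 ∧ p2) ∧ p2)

Derivation trace:
[∧I] p2 ⊢ ((p2 ∧ p2) ∧ p2)
  [∧I] p2 ⊢ (p2 ∧ p2)
    [Ax] p2 ⊢ p2
    [Ax] p2 ⊢ p2
  [Ax] p2 ⊢ p2

Result: YES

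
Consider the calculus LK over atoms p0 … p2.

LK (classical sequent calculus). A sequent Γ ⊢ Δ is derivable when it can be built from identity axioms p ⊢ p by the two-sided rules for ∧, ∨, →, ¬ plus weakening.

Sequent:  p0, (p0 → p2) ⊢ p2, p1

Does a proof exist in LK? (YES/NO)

Derivation (root first):
[WR] p0, (p0 → p2) ⊢ p2, p1
  [→L] p0, (p0 → p2) ⊢ p2
    [Ax] p0 ⊢ p0
    [Ax] p2 ⊢ p2

Result: YES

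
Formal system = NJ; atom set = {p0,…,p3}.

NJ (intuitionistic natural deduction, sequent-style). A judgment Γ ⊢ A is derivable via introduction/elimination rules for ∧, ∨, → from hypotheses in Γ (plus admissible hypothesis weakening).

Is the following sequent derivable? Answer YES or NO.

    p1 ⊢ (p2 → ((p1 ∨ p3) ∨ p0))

Derivation (root first):
[→I] p1 ⊢ (p2 → ((p1 ∨ p3) ∨ p0))
  [∨I₁] p1, p2 ⊢ ((p1 ∨ p3) ∨ p0)
    [∨I₁] p1, p2 ⊢ (p1 ∨ p3)
      [Wk] p1, p2 ⊢ p1
        [Ax] p1 ⊢ p1

Result: YES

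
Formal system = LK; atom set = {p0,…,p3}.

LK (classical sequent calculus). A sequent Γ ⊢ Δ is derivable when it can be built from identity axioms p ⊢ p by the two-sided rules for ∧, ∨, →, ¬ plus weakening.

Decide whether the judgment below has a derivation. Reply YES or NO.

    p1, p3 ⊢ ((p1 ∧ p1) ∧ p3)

Proof tree:
[∧R] p1, p3 ⊢ ((p1 ∧ p1) ∧ p3)
  [WL] p1, p3 ⊢ (p1 ∧ p1)
    [∧R] p1 ⊢ (p1 ∧ p1)
      [Ax] p1 ⊢ p1
      [Ax] p1 ⊢ p1
  [Ax] p3 ⊢ p3

Result: YES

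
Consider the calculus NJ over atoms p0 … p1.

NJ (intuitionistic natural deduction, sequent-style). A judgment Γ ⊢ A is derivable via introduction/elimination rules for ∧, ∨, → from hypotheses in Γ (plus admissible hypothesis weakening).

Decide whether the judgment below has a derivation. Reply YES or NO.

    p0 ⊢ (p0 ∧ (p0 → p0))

Derivation trace:
[∧I] p0 ⊢ (p0 ∧ (p0 → p0))
  [Ax] p0 ⊢ p0
  [→I]  ⊢ (p0 → p0)
    [Ax] p0 ⊢ p0

Result: YES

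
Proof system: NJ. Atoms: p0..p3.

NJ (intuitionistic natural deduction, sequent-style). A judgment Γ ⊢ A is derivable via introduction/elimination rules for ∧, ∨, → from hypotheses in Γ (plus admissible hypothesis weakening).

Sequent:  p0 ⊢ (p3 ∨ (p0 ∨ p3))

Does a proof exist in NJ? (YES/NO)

Proof tree:
[∨I₂] p0 ⊢ (p3 ∨ (p0 ∨ p3))
  [∨I₁] p0 ⊢ (p0 ∨ p3)
    [→E] p0 ⊢ p0
      [→I]  ⊢ (p0 → p0)
        [Ax] p0 ⊢ p0
      [Ax] p0 ⊢ p0

Result: YES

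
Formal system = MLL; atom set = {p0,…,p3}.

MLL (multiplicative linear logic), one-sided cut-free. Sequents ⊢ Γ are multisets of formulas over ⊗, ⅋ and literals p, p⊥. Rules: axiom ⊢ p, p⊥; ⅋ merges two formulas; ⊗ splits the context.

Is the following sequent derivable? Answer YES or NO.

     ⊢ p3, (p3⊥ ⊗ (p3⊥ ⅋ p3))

Derivation trace:
[⊗]  ⊢ p3, (p3⊥ ⊗ (p3⊥ ⅋ p3))
  [Ax]  ⊢ p3, p3⊥
  [⅋]  ⊢ (p3⊥ ⅋ p3)
    [Ax]  ⊢ p3, p3⊥

Result: YES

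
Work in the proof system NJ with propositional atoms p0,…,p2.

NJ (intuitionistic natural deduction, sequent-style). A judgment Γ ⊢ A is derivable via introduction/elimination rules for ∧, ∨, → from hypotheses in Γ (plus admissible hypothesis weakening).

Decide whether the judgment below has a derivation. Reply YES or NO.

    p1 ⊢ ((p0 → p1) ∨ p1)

Derivation trace:
[∨I₁] p1 ⊢ ((p0 → p1) ∨ p1)
  [→I] p1 ⊢ (p0 → p1)
    [Wk] p1, p0 ⊢ p1
      [Ax] p1 ⊢ p1

Result: YES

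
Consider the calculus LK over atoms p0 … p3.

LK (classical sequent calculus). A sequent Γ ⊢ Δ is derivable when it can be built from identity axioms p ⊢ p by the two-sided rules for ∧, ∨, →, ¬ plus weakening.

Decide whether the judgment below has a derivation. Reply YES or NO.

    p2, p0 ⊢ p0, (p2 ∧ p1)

Derivation (root first):
[∧R] p2, p0 ⊢ p0, (p2 ∧ p1)
  [Ax] p2 ⊢ p2
  [WR] p0 ⊢ p0, p1
    [Ax] p0 ⊢ p0

Result: YES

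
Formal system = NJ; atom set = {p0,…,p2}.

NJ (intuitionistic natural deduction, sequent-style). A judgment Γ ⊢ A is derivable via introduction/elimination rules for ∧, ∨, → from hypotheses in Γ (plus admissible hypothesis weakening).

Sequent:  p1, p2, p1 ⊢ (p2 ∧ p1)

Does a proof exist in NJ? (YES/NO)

Proof tree:
[Wk] p1, p2, p1 ⊢ (p2 ∧ p1)
  [∧I] p1, p2 ⊢ (p2 ∧ p1)
    [Ax] p2 ⊢ p2
    [Ax] p1 ⊢ p1

Result: YES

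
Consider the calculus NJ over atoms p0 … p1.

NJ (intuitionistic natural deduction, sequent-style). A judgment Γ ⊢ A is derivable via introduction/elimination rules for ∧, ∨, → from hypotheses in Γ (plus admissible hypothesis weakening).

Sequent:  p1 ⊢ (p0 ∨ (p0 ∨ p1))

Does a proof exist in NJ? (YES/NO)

Derivation trace:
[∨I₂] p1 ⊢ (p0 ∨ (p0 ∨ p1))
  [∨I₂] p1 ⊢ (p0 ∨ p1)
    [Ax] p1 ⊢ p1

Result: YES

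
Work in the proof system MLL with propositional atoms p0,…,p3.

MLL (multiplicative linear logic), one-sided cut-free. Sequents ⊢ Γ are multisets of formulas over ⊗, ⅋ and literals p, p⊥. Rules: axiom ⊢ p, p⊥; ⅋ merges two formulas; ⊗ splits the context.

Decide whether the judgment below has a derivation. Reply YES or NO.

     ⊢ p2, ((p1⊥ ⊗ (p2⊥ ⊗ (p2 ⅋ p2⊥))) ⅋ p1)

Derivation trace:
[⅋]  ⊢ p2, ((p1⊥ ⊗ (p2⊥ ⊗ (p2 ⅋ p2⊥))) ⅋ p1)
  [⊗]  ⊢ p1, p2, (p1⊥ ⊗ (p2⊥ ⊗ (p2 ⅋ p2⊥)))
    [Ax]  ⊢ p1, p1⊥
    [⊗]  ⊢ p2, (p2⊥ ⊗ (p2 ⅋ p2⊥))
      [Ax]  ⊢ p2, p2⊥
      [⅋]  ⊢ (p2 ⅋ p2⊥)
        [Ax]  ⊢ p2, p2⊥

Result: YES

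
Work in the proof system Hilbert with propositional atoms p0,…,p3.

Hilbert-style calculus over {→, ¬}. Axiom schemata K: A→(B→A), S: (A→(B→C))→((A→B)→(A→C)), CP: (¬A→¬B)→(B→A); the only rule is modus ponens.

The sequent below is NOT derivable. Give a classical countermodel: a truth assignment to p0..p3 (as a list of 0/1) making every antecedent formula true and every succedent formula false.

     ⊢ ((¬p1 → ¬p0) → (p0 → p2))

Enumerate valuations to refute Γ ⊢ Δ:
  v=0000: Γ:[] Δ:[((¬p1 → ¬p0) → (p0 → p2))=T] refutes=False
  v=0001: Γ:[] Δ:[((¬p1 → ¬p0) → (p0 → p2))=T] refutes=False
  v=0010: Γ:[] Δ:[((¬p1 → ¬p0) → (p0 → p2))=T] refutes=False
  v=0011: Γ:[] Δ:[((¬p1 → ¬p0) → (p0 → p2))=T] refutes=False
  v=0100: Γ:[] Δ:[((¬p1 → ¬p0) → (p0 → p2))=T] refutes=False
  v=0101: Γ:[] Δ:[((¬p1 → ¬p0) → (p0 → p2))=T] refutes=False
  v=0110: Γ:[] Δ:[((¬p1 → ¬p0) → (p0 → p2))=T] refutes=False
  v=0111: Γ:[] Δ:[((¬p1 → ¬p0) → (p0 → p2))=T] refutes=False
  v=1000: Γ:[] Δ:[((¬p1 → ¬p0) → (p0 → p2))=T] refutes=False
  v=1001: Γ:[] Δ:[((¬p1 → ¬p0) → (p0 → p2))=T] refutes=False
  v=1010: Γ:[] Δ:[((¬p1 → ¬p0) → (p0 → p2))=T] refutes=False
  v=1011: Γ:[] Δ:[((¬p1 → ¬p0) → (p0 → p2))=T] refutes=False
  v=1100: Γ:[] Δ:[((¬p1 → ¬p0) → (p0 → p2))=F] refutes=True  ← countermodel

Result: [1, 1, 0, 0]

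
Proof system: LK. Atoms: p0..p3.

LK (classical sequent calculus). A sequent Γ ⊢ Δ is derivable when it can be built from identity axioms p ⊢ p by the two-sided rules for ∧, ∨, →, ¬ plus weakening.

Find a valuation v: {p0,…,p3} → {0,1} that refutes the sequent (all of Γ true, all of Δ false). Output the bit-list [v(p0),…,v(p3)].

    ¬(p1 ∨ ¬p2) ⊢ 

Enumerate valuations to refute Γ ⊢ Δ:
  v=0000: Γ:[¬(p1 ∨ ¬p2)=F] Δ:[] refutes=False
  v=0001: Γ:[¬(p1 ∨ ¬p2)=F] Δ:[] refutes=False
  v=0010: Γ:[¬(p1 ∨ ¬p2)=T] Δ:[] refutes=True  ← countermodel

Result: [0, 0, 1, 0]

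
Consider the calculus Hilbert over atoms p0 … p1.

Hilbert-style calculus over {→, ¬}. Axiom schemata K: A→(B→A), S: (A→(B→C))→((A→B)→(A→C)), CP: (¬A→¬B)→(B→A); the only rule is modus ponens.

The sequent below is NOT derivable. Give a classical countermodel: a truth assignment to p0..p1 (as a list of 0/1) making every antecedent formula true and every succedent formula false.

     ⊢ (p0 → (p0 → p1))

Search for a countermodel by truth-table:
  v=00: Γ:[] Δ:[(p0 → (p0 → p1))=T] refutes=False
  v=01: Γ:[] Δ:[(p0 → (p0 → p1))=T] refutes=False
  v=10: Γ:[] Δ:[(p0 → (p0 → p1))=F] refutes=True  ← countermodel

Result: [1, 0]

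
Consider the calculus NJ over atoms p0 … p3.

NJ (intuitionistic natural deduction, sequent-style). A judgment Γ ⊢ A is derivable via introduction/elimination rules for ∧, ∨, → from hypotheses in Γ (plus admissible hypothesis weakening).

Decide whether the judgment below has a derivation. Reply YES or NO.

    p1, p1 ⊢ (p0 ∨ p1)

Derivation (root first):
[∨I₂] p1, p1 ⊢ (p0 ∨ p1)
  [Wk] p1, p1 ⊢ p1
    [Ax] p1 ⊢ p1

Result: YES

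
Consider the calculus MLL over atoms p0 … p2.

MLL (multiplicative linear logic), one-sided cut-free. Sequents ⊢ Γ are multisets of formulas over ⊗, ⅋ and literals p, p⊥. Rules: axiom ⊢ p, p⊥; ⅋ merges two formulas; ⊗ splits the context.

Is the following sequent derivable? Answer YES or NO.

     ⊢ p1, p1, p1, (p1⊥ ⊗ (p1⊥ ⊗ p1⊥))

Derivation (root first):
[⊗]  ⊢ p1, p1, p1, (p1⊥ ⊗ (p1⊥ ⊗ p1⊥))
  [Ax]  ⊢ p1, p1⊥
  [⊗]  ⊢ p1, p1, (p1⊥ ⊗ p1⊥)
    [Ax]  ⊢ p1, p1⊥
    [Ax]  ⊢ p1, p1⊥

Result: YES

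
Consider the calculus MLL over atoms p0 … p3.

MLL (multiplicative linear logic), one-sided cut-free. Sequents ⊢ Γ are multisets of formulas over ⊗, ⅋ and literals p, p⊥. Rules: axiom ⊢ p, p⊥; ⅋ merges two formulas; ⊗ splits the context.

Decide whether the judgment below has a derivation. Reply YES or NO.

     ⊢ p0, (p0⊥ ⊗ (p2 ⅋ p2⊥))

Derivation trace:
[⊗]  ⊢ p0, (p0⊥ ⊗ (p2 ⅋ p2⊥))
  [Ax]  ⊢ p0, p0⊥
  [⅋]  ⊢ (p2 ⅋ p2⊥)
    [Ax]  ⊢ p2, p2⊥

Result: YES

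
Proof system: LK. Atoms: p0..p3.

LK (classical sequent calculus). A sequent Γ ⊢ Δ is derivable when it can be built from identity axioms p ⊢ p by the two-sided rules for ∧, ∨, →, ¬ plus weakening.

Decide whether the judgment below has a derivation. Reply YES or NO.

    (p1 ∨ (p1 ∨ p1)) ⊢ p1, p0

Derivation (root first):
[∨L] (p1 ∨ (p1 ∨ p1)) ⊢ p1, p0
  [Ax] p1 ⊢ p1
  [∨L] (p1 ∨ p1) ⊢ p1, p0
    [Ax] p1 ⊢ p1
    [WR] p1 ⊢ p1, p0, p1
      [WR] p1 ⊢ p1, p0
        [Ax] p1 ⊢ p1

Result: YES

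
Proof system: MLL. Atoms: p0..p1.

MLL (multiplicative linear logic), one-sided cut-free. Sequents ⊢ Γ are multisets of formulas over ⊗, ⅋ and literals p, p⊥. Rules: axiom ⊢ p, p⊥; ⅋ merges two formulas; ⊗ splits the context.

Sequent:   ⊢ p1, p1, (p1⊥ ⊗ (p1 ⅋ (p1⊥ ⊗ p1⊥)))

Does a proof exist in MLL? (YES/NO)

Proof tree:
[⊗]  ⊢ p1, p1, (p1⊥ ⊗ (p1 ⅋ (p1⊥ ⊗ p1⊥)))
  [Ax]  ⊢ p1, p1⊥
  [⅋]  ⊢ p1, (p1 ⅋ (p1⊥ ⊗ p1⊥))
    [⊗]  ⊢ p1, p1, (p1⊥ ⊗ p1⊥)
      [Ax]  ⊢ p1, p1⊥
      [Ax]  ⊢ p1, p1⊥

Result: YES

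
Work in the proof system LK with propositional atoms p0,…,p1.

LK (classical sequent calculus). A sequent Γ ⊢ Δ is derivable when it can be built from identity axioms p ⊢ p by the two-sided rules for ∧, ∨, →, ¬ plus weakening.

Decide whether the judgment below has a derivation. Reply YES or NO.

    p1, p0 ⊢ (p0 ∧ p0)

Proof tree:
[∧R] p1, p0 ⊢ (p0 ∧ p0)
  [WL] p0, p1 ⊢ p0
    [Ax] p0 ⊢ p0
  [WL] p0, p0 ⊢ p0
    [Ax] p0 ⊢ p0

Result: YES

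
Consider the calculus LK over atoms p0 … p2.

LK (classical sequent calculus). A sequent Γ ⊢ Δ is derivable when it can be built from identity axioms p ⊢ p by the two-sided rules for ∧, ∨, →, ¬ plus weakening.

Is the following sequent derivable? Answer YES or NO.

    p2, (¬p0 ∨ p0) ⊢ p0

Truth-table refutation:
  v=000: Γ:[p2=F, (¬p0 ∨ p0)=T] Δ:[p0=F] refutes=False
  v=001: Γ:[p2=T, (¬p0 ∨ p0)=T] Δ:[p0=F] refutes=True  ← countermodel

Result: NO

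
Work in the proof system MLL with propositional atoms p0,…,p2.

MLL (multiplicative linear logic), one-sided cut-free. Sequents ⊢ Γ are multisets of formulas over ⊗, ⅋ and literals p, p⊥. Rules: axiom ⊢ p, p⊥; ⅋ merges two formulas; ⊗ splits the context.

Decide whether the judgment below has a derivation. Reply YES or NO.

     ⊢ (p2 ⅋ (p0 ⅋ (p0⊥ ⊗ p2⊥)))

Derivation trace:
[⅋]  ⊢ (p2 ⅋ (p0 ⅋ (p0⊥ ⊗ p2⊥)))
  [⅋]  ⊢ p2, (p0 ⅋ (p0⊥ ⊗ p2⊥))
    [⊗]  ⊢ p0, p2, (p0⊥ ⊗ p2⊥)
      [Ax]  ⊢ p0, p0⊥
      [Ax]  ⊢ p2, p2⊥

Result: YES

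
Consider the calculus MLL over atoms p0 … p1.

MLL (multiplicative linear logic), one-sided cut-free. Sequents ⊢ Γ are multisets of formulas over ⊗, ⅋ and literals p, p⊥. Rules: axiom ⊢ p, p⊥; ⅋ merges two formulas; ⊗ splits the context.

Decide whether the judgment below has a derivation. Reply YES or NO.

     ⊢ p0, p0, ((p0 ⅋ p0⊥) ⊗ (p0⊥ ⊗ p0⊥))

Proof tree:
[⊗]  ⊢ p0, p0, ((p0 ⅋ p0⊥) ⊗ (p0⊥ ⊗ p0⊥))
  [⅋]  ⊢ (p0 ⅋ p0⊥)
    [Ax]  ⊢ p0, p0⊥
  [⊗]  ⊢ p0, p0, (p0⊥ ⊗ p0⊥)
    [Ax]  ⊢ p0, p0⊥
    [Ax]  ⊢ p0, p0⊥

Result: YES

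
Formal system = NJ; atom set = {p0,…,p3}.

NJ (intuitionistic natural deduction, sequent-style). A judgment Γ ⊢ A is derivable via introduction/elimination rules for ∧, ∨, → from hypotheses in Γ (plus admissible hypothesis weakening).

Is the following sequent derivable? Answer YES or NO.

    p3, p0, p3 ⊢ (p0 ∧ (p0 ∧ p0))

Derivation (root first):
[Wk] p3, p0, p3 ⊢ (p0 ∧ (p0 ∧ p0))
  [∧I] p3, p0 ⊢ (p0 ∧ (p0 ∧ p0))
    [Ax] p0 ⊢ p0
    [∧I] p3, p0 ⊢ (p0 ∧ p0)
      [Ax] p0 ⊢ p0
      [Wk] p0, p3 ⊢ p0
        [Ax] p0 ⊢ p0

Result: YES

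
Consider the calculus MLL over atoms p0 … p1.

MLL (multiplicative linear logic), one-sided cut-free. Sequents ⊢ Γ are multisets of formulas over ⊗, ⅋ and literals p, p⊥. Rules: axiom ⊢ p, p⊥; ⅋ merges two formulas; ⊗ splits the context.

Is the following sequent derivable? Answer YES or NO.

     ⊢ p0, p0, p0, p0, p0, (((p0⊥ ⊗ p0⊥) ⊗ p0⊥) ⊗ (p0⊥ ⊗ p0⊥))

Derivation trace:
[⊗]  ⊢ p0, p0, p0, p0, p0, (((p0⊥ ⊗ p0⊥) ⊗ p0⊥) ⊗ (p0⊥ ⊗ p0⊥))
  [⊗]  ⊢ p0, p0, p0, ((p0⊥ ⊗ p0⊥) ⊗ p0⊥)
    [⊗]  ⊢ p0, p0, (p0⊥ ⊗ p0⊥)
      [Ax]  ⊢ p0, p0⊥
      [Ax]  ⊢ p0, p0⊥
    [Ax]  ⊢ p0, p0⊥
  [⊗]  ⊢ p0, p0, (p0⊥ ⊗ p0⊥)
    [Ax]  ⊢ p0, p0⊥
    [Ax]  ⊢ p0, p0⊥

Result: YES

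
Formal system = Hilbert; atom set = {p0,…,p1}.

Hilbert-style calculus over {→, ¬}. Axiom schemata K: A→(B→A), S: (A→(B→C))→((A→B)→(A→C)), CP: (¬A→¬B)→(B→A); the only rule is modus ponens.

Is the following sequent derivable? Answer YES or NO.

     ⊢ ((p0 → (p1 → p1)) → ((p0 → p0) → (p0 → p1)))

Enumerate valuations to refute Γ ⊢ Δ:
  v=00: Γ:[] Δ:[((p0 → (p1 → p1)) → ((p0 → p0) → (p0 → p1)))=T] refutes=False
  v=01: Γ:[] Δ:[((p0 → (p1 → p1)) → ((p0 → p0) → (p0 → p1)))=T] refutes=False
  v=10: Γ:[] Δ:[((p0 → (p1 → p1)) → ((p0 → p0) → (p0 → p1)))=F] refutes=True  ← countermodel

Result: NO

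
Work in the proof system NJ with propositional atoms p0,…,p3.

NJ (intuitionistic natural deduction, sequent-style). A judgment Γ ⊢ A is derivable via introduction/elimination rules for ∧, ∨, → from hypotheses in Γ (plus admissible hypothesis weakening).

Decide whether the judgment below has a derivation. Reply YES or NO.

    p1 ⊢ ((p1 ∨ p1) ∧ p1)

Derivation (root first):
[∧I] p1 ⊢ ((p1 ∨ p1) ∧ p1)
  [∨I₂] p1 ⊢ (p1 ∨ p1)
    [Ax] p1 ⊢ p1
  [Ax] p1 ⊢ p1

Result: YES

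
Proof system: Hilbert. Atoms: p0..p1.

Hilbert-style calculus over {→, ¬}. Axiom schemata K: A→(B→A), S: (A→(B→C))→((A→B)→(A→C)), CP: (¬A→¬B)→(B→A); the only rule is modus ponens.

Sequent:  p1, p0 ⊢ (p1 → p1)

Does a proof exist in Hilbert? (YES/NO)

Derivation (root first):
[MP] p1, p0 ⊢ (p1 → p1)
  [K]  ⊢ (p1 → (p1 → p1))
  [MP] p1, p0 ⊢ p1
    [MP] p1 ⊢ (p0 → p1)
      [K]  ⊢ (p1 → (p0 → p1))
      [Hyp] p1 ⊢ p1
    [Hyp] p0 ⊢ p0

Result: YES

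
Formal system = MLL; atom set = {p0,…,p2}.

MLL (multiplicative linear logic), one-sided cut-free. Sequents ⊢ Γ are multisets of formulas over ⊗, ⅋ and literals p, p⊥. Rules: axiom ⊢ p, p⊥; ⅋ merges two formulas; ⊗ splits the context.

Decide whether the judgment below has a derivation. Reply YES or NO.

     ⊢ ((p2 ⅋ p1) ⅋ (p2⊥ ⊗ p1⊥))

Derivation (root first):
[⅋]  ⊢ ((p2 ⅋ p1) ⅋ (p2⊥ ⊗ p1⊥))
  [⅋]  ⊢ (p2⊥ ⊗ p1⊥), (p2 ⅋ p1)
    [⊗]  ⊢ p2, p1, (p2⊥ ⊗ p1⊥)
      [Ax]  ⊢ p2, p2⊥
      [Ax]  ⊢ p1, p1⊥

Result: YES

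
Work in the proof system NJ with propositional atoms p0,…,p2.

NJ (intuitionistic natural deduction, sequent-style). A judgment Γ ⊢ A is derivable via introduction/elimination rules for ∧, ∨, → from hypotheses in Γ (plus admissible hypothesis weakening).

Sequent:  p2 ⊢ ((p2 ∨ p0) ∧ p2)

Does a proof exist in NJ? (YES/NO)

Derivation (root first):
[∧I] p2 ⊢ ((p2 ∨ p0) ∧ p2)
  [∨I₁] p2 ⊢ (p2 ∨ p0)
    [Ax] p2 ⊢ p2
  [Wk] p2, p2 ⊢ p2
    [Ax] p2 ⊢ p2

Result: YES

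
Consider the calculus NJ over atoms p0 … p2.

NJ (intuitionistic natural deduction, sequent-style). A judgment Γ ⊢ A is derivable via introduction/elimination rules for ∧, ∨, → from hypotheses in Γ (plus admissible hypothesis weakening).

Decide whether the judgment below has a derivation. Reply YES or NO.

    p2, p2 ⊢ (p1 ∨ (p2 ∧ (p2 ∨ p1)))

Proof tree:
[Wk] p2, p2 ⊢ (p1 ∨ (p2 ∧ (p2 ∨ p1)))
  [∨I₂] p2 ⊢ (p1 ∨ (p2 ∧ (p2 ∨ p1)))
    [∧I] p2 ⊢ (p2 ∧ (p2 ∨ p1))
      [Ax] p2 ⊢ p2
      [∨I₁] p2 ⊢ (p2 ∨ p1)
        [Ax] p2 ⊢ p2

Result: YES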